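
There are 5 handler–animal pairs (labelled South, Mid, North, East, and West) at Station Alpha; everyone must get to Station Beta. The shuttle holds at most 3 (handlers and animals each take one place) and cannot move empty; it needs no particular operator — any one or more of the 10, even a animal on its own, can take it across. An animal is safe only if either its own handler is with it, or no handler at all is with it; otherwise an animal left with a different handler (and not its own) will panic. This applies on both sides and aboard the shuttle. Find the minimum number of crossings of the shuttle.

Counting alone: each trip to Station Beta takes at most 3 across and each return brings at least 1 back, so after t trips out (and t−1 returns) at most 3t − (t−1) of the 10 are across; that first reaches 10 at t = 5, so at least 9 crossings are needed.
The safety rule pushes this higher. Following every safe sequence of crossings, the most of the 10 that can be at Station Beta as the shuttle arrives there on crossing 9 is 9 — never all 10.
So no plan with fewer than 11 crossings exists, and this one achieves 11:
1. animal South and handler South cross → Station Beta.
2. handler South crosses ← Station Alpha.
3. animal East, animal Mid, and animal North cross → Station Beta.
4. animal South crosses ← Station Alpha.
5. handler East, handler Mid, and handler North cross → Station Beta.
6. animal Mid and handler Mid cross ← Station Alpha.
7. handler Mid, handler South, and handler West cross → Station Beta.
8. animal North crosses ← Station Alpha.
9. animal Mid and animal South cross → Station Beta.
10. animal South crosses ← Station Alpha.
11. animal North, animal South, and animal West cross → Station Beta.

11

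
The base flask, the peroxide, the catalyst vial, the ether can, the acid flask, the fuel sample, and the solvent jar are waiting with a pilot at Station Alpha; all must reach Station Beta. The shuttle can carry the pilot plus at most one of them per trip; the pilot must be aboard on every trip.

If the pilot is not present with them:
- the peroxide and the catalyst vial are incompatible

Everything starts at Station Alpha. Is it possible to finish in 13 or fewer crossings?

Yes — this plan uses 13 crossings (≤ 13):
1. Pilot goes to Station Beta with the peroxide.
2. Pilot goes back to Station Alpha alone.
3. Pilot goes to Station Beta with the base flask.
4. Pilot goes back to Station Alpha alone.
5. Pilot goes to Station Beta with the ether can.
6. Pilot goes back to Station Alpha alone.
7. Pilot goes to Station Beta with the acid flask.
8. Pilot goes back to Station Alpha alone.
9. Pilot goes to Station Beta with the fuel sample.
10. Pilot goes back to Station Alpha alone.
11. Pilot goes to Station Beta with the solvent jar.
12. Pilot goes back to Station Alpha alone.
13. Pilot goes to Station Beta with the catalyst vial.

Yes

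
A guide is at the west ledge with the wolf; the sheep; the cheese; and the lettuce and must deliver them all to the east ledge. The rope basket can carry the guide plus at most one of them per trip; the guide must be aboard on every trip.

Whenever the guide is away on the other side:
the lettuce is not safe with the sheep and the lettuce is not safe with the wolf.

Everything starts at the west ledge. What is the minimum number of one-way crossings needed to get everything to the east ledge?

9

Counting alone: the guide can take at most 1 across per trip to the east ledge, so moving all 4 needs at least 4 loaded trips out, with a return between consecutive ones — at least 7 crossings.
The safety rule pushes this higher. Following every safe sequence of crossings, the most of the 4 that can be at the east ledge as the rope basket arrives there on crossing 7 is 3 — never all 4.
So no plan with fewer than 9 crossings exists, and this one achieves 9:
1. Guide goes to the east ledge with the lettuce.  [the west ledge: the cheese, the sheep, the wolf | the east ledge: the lettuce]
2. Guide goes back to the west ledge alone.  [the west ledge: the cheese, the sheep, the wolf | the east ledge: the lettuce]
3. Guide goes to the east ledge with the wolf.  [the west ledge: the cheese, the sheep | the east ledge: the lettuce, the wolf]
4. Guide goes back to the west ledge with the lettuce.  [the west ledge: the cheese, the lettuce, the sheep | the east ledge: the wolf]
5. Guide goes to the east ledge with the sheep.  [the west ledge: the cheese, the lettuce | the east ledge: the sheep, the wolf]
6. Guide goes back to the west ledge alone.  [the west ledge: the cheese, the lettuce | the east ledge: the sheep, the wolf]
7. Guide goes to the east ledge with the cheese.  [the west ledge: the lettuce | the east ledge: the cheese, the sheep, the wolf]
8. Guide goes back to the west ledge alone.  [the west ledge: the lettuce | the east ledge: the cheese, the sheep, the wolf]
9. Guide goes to the east ledge with the lettuce.  [the west ledge: — | the east ledge: the cheese, the lettuce, the sheep, the wolf]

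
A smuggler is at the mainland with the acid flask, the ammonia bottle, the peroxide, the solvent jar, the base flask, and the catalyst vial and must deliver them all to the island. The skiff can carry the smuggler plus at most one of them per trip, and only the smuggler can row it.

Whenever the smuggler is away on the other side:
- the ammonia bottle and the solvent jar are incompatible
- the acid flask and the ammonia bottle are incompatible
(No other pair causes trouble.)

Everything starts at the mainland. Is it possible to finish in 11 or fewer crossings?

Counting alone: the smuggler can take at most 1 across per trip to the island, so moving all 6 needs at least 6 loaded trips out, with a return between consecutive ones — at least 11 crossings.
The safety rule pushes this higher. Following every safe sequence of crossings, the most of the 6 that can be at the island as the skiff arrives there on crossing 11 is 5 — never all 6.
So the move cannot be finished within 11 crossings. (The shortest complete plan takes 13:)
1. Smuggler goes to the island with the ammonia bottle.
2. Smuggler goes back to the mainland alone.
3. Smuggler goes to the island with the acid flask.
4. Smuggler goes back to the mainland with the ammonia bottle.
5. Smuggler goes to the island with the solvent jar.
6. Smuggler goes back to the mainland alone.
7. Smuggler goes to the island with the peroxide.
8. Smuggler goes back to the mainland alone.
9. Smuggler goes to the island with the base flask.
10. Smuggler goes back to the mainland alone.
11. Smuggler goes to the island with the catalyst vial.
12. Smuggler goes back to the mainland alone.
13. Smuggler goes to the island with the ammonia bottle.

No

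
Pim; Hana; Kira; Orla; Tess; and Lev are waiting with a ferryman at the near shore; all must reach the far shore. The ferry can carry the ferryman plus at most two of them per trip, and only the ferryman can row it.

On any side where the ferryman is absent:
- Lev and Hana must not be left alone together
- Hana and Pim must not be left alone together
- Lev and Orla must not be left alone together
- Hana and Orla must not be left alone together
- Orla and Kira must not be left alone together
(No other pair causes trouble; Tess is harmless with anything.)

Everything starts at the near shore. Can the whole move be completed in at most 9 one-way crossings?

Yes — this plan uses 9 crossings (≤ 9):
1. Ferryman goes to the far shore with Hana and Orla.  [the near shore: Kira, Lev, Pim, Tess | the far shore: Hana, Orla]
2. Ferryman goes back to the near shore with Hana.  [the near shore: Hana, Kira, Lev, Pim, Tess | the far shore: Orla]
3. Ferryman goes to the far shore with Hana and Pim.  [the near shore: Kira, Lev, Tess | the far shore: Hana, Orla, Pim]
4. Ferryman goes back to the near shore with Hana.  [the near shore: Hana, Kira, Lev, Tess | the far shore: Orla, Pim]
5. Ferryman goes to the far shore with Hana and Tess.  [the near shore: Kira, Lev | the far shore: Hana, Orla, Pim, Tess]
6. Ferryman goes back to the near shore with Hana.  [the near shore: Hana, Kira, Lev | the far shore: Orla, Pim, Tess]
7. Ferryman goes to the far shore with Kira and Lev.  [the near shore: Hana | the far shore: Kira, Lev, Orla, Pim, Tess]
8. Ferryman goes back to the near shore with Orla.  [the near shore: Hana, Orla | the far shore: Kira, Lev, Pim, Tess]
9. Ferryman goes to the far shore with Hana and Orla.  [the near shore: — | the far shore: Hana, Kira, Lev, Orla, Pim, Tess]

Yes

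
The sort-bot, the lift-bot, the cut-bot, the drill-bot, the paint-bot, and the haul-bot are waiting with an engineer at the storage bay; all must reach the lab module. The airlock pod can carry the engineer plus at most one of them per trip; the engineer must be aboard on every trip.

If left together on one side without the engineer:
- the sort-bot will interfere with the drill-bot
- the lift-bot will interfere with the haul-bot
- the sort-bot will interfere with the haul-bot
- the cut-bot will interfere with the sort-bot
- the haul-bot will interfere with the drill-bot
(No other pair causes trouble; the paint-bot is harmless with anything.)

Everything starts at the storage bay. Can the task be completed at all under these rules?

Whatever the first load, the items left behind include a forbidden pair without the engineer. No opening move is safe, so no plan exists.

No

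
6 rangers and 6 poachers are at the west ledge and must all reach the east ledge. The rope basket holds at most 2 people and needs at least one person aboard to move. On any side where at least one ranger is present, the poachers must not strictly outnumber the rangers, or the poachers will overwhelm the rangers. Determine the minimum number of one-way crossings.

impossible

Following every safe sequence of crossings from the start, the most of the 12 that can be at the east ledge as the rope basket arrives there on crossings 1, 3, 5, 7, 9 is 2, 3, 4, 5, 6 respectively; the best ever achieved is 6 of 12.
From crossing 11 on, no configuration arises that was not already reachable earlier: only 15 distinct safe configurations (who is on which side, and where the rope basket is) can ever be reached, none of them has everyone across, and every continuation just revisits them. They are: 0 rangers + 0 poachers across (rope basket back at the start); 0 rangers + 1 poacher across (rope basket there); 0 rangers + 1 poacher across (rope basket back at the start); 0 rangers + 2 poachers across (rope basket there); 0 rangers + 2 poachers across (rope basket back at the start); 0 rangers + 3 poachers across (rope basket there); 0 rangers + 3 poachers across (rope basket back at the start); 0 rangers + 4 poachers across (rope basket there); 0 rangers + 4 poachers across (rope basket back at the start); 0 rangers + 5 poachers across (rope basket there); 0 rangers + 5 poachers across (rope basket back at the start); 0 rangers + 6 poachers across (rope basket there); 1 ranger + 1 poacher across (rope basket there); 1 ranger + 1 poacher across (rope basket back at the start); 2 rangers + 2 poachers across (rope basket there). So no valid plan exists.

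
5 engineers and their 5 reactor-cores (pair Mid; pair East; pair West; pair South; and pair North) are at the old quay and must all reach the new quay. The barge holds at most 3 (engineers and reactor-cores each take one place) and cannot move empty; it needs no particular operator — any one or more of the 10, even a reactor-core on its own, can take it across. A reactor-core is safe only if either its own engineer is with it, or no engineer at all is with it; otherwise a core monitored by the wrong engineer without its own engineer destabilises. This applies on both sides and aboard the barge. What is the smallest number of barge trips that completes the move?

Counting alone: each trip to the new quay takes at most 3 across and each return brings at least 1 back, so after t trips out (and t−1 returns) at most 3t − (t−1) of the 10 are across; that first reaches 10 at t = 5, so at least 9 crossings are needed.
The safety rule pushes this higher. Following every safe sequence of crossings, the most of the 10 that can be at the new quay as the barge arrives there on crossing 9 is 9 — never all 10.
So no plan with fewer than 11 crossings exists, and this one achieves 11:
1. engineer Mid and reactor-core Mid cross → the new quay.
2. engineer Mid crosses ← the old quay.
3. reactor-core East, reactor-core South, and reactor-core West cross → the new quay.
4. reactor-core Mid crosses ← the old quay.
5. engineer East, engineer South, and engineer West cross → the new quay.
6. engineer East and reactor-core East cross ← the old quay.
7. engineer East, engineer Mid, and engineer North cross → the new quay.
8. reactor-core West crosses ← the old quay.
9. reactor-core East and reactor-core Mid cross → the new quay.
10. reactor-core Mid crosses ← the old quay.
11. reactor-core Mid, reactor-core North, and reactor-core West cross → the new quay.

11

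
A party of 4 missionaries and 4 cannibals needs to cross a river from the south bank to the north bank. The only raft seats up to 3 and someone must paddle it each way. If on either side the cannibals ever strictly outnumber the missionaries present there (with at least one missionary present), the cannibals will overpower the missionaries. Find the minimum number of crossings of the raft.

Counting alone: each trip to the north bank takes at most 3 across and each return brings at least 1 back, so after t trips out (and t−1 returns) at most 3t − (t−1) of the 8 are across; that first reaches 8 at t = 4, so at least 7 crossings are needed.
The safety rule pushes this higher. Following every safe sequence of crossings, the most of the 8 that can be at the north bank as the raft arrives there on crossing 7 is 7 — never all 8.
So no plan with fewer than 9 crossings exists, and this one achieves 9:
1. 2 cannibals → the north bank.  (the south bank: 4M 2C; the north bank: 0M 2C)
2. 1 cannibal ← the south bank.  (the south bank: 4M 3C; the north bank: 0M 1C)
3. 3 cannibals → the north bank.  (the south bank: 4M 0C; the north bank: 0M 4C)
4. 1 cannibal ← the south bank.  (the south bank: 4M 1C; the north bank: 0M 3C)
5. 3 missionaries → the north bank.  (the south bank: 1M 1C; the north bank: 3M 3C)
6. 1 missionary and 1 cannibal ← the south bank.  (the south bank: 2M 2C; the north bank: 2M 2C)
7. 2 missionaries → the north bank.  (the south bank: 0M 2C; the north bank: 4M 2C)
8. 1 cannibal ← the south bank.  (the south bank: 0M 3C; the north bank: 4M 1C)
9. 3 cannibals → the north bank.  (the south bank: 0M 0C; the north bank: 4M 4C)

9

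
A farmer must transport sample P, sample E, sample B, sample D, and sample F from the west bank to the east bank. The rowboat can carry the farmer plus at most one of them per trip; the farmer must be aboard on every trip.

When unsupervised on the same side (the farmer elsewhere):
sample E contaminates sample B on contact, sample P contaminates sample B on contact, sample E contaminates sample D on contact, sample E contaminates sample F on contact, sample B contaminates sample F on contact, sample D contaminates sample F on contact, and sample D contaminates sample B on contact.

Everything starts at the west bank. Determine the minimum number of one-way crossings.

Whatever the first load, the items left behind include a forbidden pair without the farmer. No opening move is safe, so no plan exists.

impossible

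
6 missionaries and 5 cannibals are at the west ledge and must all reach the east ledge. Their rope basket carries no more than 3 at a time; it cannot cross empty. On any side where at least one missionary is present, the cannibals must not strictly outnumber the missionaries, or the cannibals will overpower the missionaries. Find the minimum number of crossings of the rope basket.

9

Counting alone: each trip to the east ledge takes at most 3 across and each return brings at least 1 back, so after t trips out (and t−1 returns) at most 3t − (t−1) of the 11 are across; that first reaches 11 at t = 5, so at least 9 crossings are needed.
The plan below uses exactly 9 crossings, so it is optimal:
1. 3 cannibals → the east ledge.  (the west ledge: 6M 2C; the east ledge: 0M 3C)
2. 1 cannibal ← the west ledge.  (the west ledge: 6M 3C; the east ledge: 0M 2C)
3. 3 missionaries → the east ledge.  (the west ledge: 3M 3C; the east ledge: 3M 2C)
4. 1 missionary ← the west ledge.  (the west ledge: 4M 3C; the east ledge: 2M 2C)
5. 2 missionaries and 1 cannibal → the east ledge.  (the west ledge: 2M 2C; the east ledge: 4M 3C)
6. 1 missionary ← the west ledge.  (the west ledge: 3M 2C; the east ledge: 3M 3C)
7. 2 missionaries and 1 cannibal → the east ledge.  (the west ledge: 1M 1C; the east ledge: 5M 4C)
8. 1 missionary ← the west ledge.  (the west ledge: 2M 1C; the east ledge: 4M 4C)
9. 2 missionaries and 1 cannibal → the east ledge.  (the west ledge: 0M 0C; the east ledge: 6M 5C)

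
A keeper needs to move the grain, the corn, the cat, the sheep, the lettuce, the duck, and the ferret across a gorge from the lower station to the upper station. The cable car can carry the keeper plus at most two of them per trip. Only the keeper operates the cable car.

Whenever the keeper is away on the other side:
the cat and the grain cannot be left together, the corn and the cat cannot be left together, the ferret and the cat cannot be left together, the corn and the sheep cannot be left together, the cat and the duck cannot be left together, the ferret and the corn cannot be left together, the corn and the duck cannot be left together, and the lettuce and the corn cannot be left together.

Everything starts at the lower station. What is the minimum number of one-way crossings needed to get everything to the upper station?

Counting alone: the keeper can take at most 2 across per trip to the upper station, so moving all 7 needs at least 4 loaded trips out, with a return between consecutive ones — at least 7 crossings.
The safety rule pushes this higher. Following every safe sequence of crossings, the most of the 7 that can be at the upper station as the cable car arrives there on crossings 7, 9 is 5, 6 respectively — never all 7.
So no plan with fewer than 11 crossings exists, and this one achieves 11:
1. Keeper goes to the upper station with the cat and the corn.  [the lower station: the duck, the ferret, the grain, the lettuce, the sheep | the upper station: the cat, the corn]
2. Keeper goes back to the lower station with the corn.  [the lower station: the corn, the duck, the ferret, the grain, the lettuce, the sheep | the upper station: the cat]
3. Keeper goes to the upper station with the corn and the grain.  [the lower station: the duck, the ferret, the lettuce, the sheep | the upper station: the cat, the corn, the grain]
4. Keeper goes back to the lower station with the cat.  [the lower station: the cat, the duck, the ferret, the lettuce, the sheep | the upper station: the corn, the grain]
5. Keeper goes to the upper station with the duck and the ferret.  [the lower station: the cat, the lettuce, the sheep | the upper station: the corn, the duck, the ferret, the grain]
6. Keeper goes back to the lower station with the corn.  [the lower station: the cat, the corn, the lettuce, the sheep | the upper station: the duck, the ferret, the grain]
7. Keeper goes to the upper station with the corn and the sheep.  [the lower station: the cat, the lettuce | the upper station: the corn, the duck, the ferret, the grain, the sheep]
8. Keeper goes back to the lower station with the corn.  [the lower station: the cat, the corn, the lettuce | the upper station: the duck, the ferret, the grain, the sheep]
9. Keeper goes to the upper station with the corn and the lettuce.  [the lower station: the cat | the upper station: the corn, the duck, the ferret, the grain, the lettuce, the sheep]
10. Keeper goes back to the lower station with the corn.  [the lower station: the cat, the corn | the upper station: the duck, the ferret, the grain, the lettuce, the sheep]
11. Keeper goes to the upper station with the cat and the corn.  [the lower station: — | the upper station: the cat, the corn, the duck, the ferret, the grain, the lettuce, the sheep]

11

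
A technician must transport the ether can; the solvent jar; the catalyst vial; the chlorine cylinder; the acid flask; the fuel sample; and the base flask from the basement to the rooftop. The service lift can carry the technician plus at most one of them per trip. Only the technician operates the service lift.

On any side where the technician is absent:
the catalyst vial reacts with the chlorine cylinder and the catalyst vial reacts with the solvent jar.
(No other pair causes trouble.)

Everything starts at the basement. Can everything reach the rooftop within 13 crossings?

No

Counting alone: the technician can take at most 1 across per trip to the rooftop, so moving all 7 needs at least 7 loaded trips out, with a return between consecutive ones — at least 13 crossings.
The safety rule pushes this higher. Following every safe sequence of crossings, the most of the 7 that can be at the rooftop as the service lift arrives there on crossing 13 is 6 — never all 7.
So the move cannot be finished within 13 crossings. (The shortest complete plan takes 15:)
1. Technician goes to the rooftop with the catalyst vial.  [the basement: the acid flask, the base flask, the chlorine cylinder, the ether can, the fuel sample, the solvent jar | the rooftop: the catalyst vial]
2. Technician goes back to the basement alone.  [the basement: the acid flask, the base flask, the chlorine cylinder, the ether can, the fuel sample, the solvent jar | the rooftop: the catalyst vial]
3. Technician goes to the rooftop with the ether can.  [the basement: the acid flask, the base flask, the chlorine cylinder, the fuel sample, the solvent jar | the rooftop: the catalyst vial, the ether can]
4. Technician goes back to the basement alone.  [the basement: the acid flask, the base flask, the chlorine cylinder, the fuel sample, the solvent jar | the rooftop: the catalyst vial, the ether can]
5. Technician goes to the rooftop with the solvent jar.  [the basement: the acid flask, the base flask, the chlorine cylinder, the fuel sample | the rooftop: the catalyst vial, the ether can, the solvent jar]
6. Technician goes back to the basement with the catalyst vial.  [the basement: the acid flask, the base flask, the catalyst vial, the chlorine cylinder, the fuel sample | the rooftop: the ether can, the solvent jar]
7. Technician goes to the rooftop with the chlorine cylinder.  [the basement: the acid flask, the base flask, the catalyst vial, the fuel sample | the rooftop: the chlorine cylinder, the ether can, the solvent jar]
8. Technician goes back to the basement alone.  [the basement: the acid flask, the base flask, the catalyst vial, the fuel sample | the rooftop: the chlorine cylinder, the ether can, the solvent jar]
9. Technician goes to the rooftop with the acid flask.  [the basement: the base flask, the catalyst vial, the fuel sample | the rooftop: the acid flask, the chlorine cylinder, the ether can, the solvent jar]
10. Technician goes back to the basement alone.  [the basement: the base flask, the catalyst vial, the fuel sample | the rooftop: the acid flask, the chlorine cylinder, the ether can, the solvent jar]
11. Technician goes to the rooftop with the fuel sample.  [the basement: the base flask, the catalyst vial | the rooftop: the acid flask, the chlorine cylinder, the ether can, the fuel sample, the solvent jar]
12. Technician goes back to the basement alone.  [the basement: the base flask, the catalyst vial | the rooftop: the acid flask, the chlorine cylinder, the ether can, the fuel sample, the solvent jar]
13. Technician goes to the rooftop with the base flask.  [the basement: the catalyst vial | the rooftop: the acid flask, the base flask, the chlorine cylinder, the ether can, the fuel sample, the solvent jar]
14. Technician goes back to the basement alone.  [the basement: the catalyst vial | the rooftop: the acid flask, the base flask, the chlorine cylinder, the ether can, the fuel sample, the solvent jar]
15. Technician goes to the rooftop with the catalyst vial.  [the basement: — | the rooftop: the acid flask, the base flask, the catalyst vial, the chlorine cylinder, the ether can, the fuel sample, the solvent jar]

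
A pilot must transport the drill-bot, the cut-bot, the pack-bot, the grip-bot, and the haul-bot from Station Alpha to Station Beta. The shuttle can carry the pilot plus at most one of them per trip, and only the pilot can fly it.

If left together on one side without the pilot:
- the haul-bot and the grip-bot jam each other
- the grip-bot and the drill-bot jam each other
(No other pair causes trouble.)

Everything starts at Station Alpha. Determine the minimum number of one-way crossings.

11

Counting alone: the pilot can take at most 1 across per trip to Station Beta, so moving all 5 needs at least 5 loaded trips out, with a return between consecutive ones — at least 9 crossings.
The safety rule pushes this higher. Following every safe sequence of crossings, the most of the 5 that can be at Station Beta as the shuttle arrives there on crossing 9 is 4 — never all 5.
So no plan with fewer than 11 crossings exists, and this one achieves 11:
1. Pilot goes to Station Beta with the grip-bot.
2. Pilot goes back to Station Alpha alone.
3. Pilot goes to Station Beta with the drill-bot.
4. Pilot goes back to Station Alpha with the grip-bot.
5. Pilot goes to Station Beta with the haul-bot.
6. Pilot goes back to Station Alpha alone.
7. Pilot goes to Station Beta with the cut-bot.
8. Pilot goes back to Station Alpha alone.
9. Pilot goes to Station Beta with the pack-bot.
10. Pilot goes back to Station Alpha alone.
11. Pilot goes to Station Beta with the grip-bot.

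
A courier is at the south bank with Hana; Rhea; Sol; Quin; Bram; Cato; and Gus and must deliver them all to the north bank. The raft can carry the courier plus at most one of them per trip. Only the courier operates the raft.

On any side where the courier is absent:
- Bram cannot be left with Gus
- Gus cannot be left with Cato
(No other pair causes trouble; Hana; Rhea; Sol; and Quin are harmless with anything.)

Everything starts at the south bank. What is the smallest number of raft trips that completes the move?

15

Counting alone: the courier can take at most 1 across per trip to the north bank, so moving all 7 needs at least 7 loaded trips out, with a return between consecutive ones — at least 13 crossings.
The safety rule pushes this higher. Following every safe sequence of crossings, the most of the 7 that can be at the north bank as the raft arrives there on crossing 13 is 6 — never all 7.
So no plan with fewer than 15 crossings exists, and this one achieves 15:
1. Courier goes to the north bank with Gus.
2. Courier goes back to the south bank alone.
3. Courier goes to the north bank with Hana.
4. Courier goes back to the south bank alone.
5. Courier goes to the north bank with Rhea.
6. Courier goes back to the south bank alone.
7. Courier goes to the north bank with Sol.
8. Courier goes back to the south bank alone.
9. Courier goes to the north bank with Quin.
10. Courier goes back to the south bank alone.
11. Courier goes to the north bank with Bram.
12. Courier goes back to the south bank with Gus.
13. Courier goes to the north bank with Cato.
14. Courier goes back to the south bank alone.
15. Courier goes to the north bank with Gus.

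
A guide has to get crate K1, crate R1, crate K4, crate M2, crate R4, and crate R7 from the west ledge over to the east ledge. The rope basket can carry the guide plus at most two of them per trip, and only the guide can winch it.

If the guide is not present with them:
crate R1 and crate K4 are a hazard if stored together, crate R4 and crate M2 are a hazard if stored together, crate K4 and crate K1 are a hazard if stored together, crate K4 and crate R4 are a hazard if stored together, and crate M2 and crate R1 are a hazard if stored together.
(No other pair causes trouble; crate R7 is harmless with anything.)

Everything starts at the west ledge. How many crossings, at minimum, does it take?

Counting alone: the guide can take at most 2 across per trip to the east ledge, so moving all 6 needs at least 3 loaded trips out, with a return between consecutive ones — at least 5 crossings.
The safety rule pushes this higher. Following every safe sequence of crossings, the most of the 6 that can be at the east ledge as the rope basket arrives there on crossing 5 is 5 — never all 6.
So no plan with fewer than 7 crossings exists, and this one achieves 7:
1. Guide goes to the east ledge with crate K4 and crate M2.
2. Guide goes back to the west ledge alone.
3. Guide goes to the east ledge with crate K1 and crate R1.
4. Guide goes back to the west ledge with crate K4 and crate M2.
5. Guide goes to the east ledge with crate R4 and crate R7.
6. Guide goes back to the west ledge alone.
7. Guide goes to the east ledge with crate K4 and crate M2.

7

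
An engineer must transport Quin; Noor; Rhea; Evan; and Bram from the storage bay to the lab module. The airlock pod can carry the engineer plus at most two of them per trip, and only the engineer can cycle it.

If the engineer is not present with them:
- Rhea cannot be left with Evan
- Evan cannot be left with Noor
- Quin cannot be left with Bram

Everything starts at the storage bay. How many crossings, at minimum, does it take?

5

Counting alone: the engineer can take at most 2 across per trip to the lab module, so moving all 5 needs at least 3 loaded trips out, with a return between consecutive ones — at least 5 crossings.
The plan below uses exactly 5 crossings, so it is optimal:
1. Engineer goes to the lab module with Evan and Quin.  [the storage bay: Bram, Noor, Rhea | the lab module: Evan, Quin]
2. Engineer goes back to the storage bay alone.  [the storage bay: Bram, Noor, Rhea | the lab module: Evan, Quin]
3. Engineer goes to the lab module with Noor and Rhea.  [the storage bay: Bram | the lab module: Evan, Noor, Quin, Rhea]
4. Engineer goes back to the storage bay with Evan.  [the storage bay: Bram, Evan | the lab module: Noor, Quin, Rhea]
5. Engineer goes to the lab module with Bram and Evan.  [the storage bay: — | the lab module: Bram, Evan, Noor, Quin, Rhea]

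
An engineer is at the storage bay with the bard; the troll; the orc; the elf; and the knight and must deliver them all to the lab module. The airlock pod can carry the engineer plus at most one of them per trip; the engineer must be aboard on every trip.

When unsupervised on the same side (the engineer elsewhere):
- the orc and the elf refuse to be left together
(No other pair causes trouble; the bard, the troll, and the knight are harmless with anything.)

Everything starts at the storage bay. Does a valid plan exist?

1. Engineer goes to the lab module with the orc.
2. Engineer goes back to the storage bay alone.
3. Engineer goes to the lab module with the bard.
4. Engineer goes back to the storage bay alone.
5. Engineer goes to the lab module with the troll.
6. Engineer goes back to the storage bay alone.
7. Engineer goes to the lab module with the knight.
8. Engineer goes back to the storage bay alone.
9. Engineer goes to the lab module with the elf.

Yes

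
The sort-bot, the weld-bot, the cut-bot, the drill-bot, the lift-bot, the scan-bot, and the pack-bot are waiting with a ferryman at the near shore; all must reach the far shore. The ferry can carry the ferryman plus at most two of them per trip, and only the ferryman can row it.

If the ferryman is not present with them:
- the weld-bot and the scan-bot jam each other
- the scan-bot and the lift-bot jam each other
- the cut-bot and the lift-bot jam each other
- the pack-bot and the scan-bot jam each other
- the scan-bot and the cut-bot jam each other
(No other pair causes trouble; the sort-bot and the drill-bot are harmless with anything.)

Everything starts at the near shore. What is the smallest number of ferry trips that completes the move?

11

Counting alone: the ferryman can take at most 2 across per trip to the far shore, so moving all 7 needs at least 4 loaded trips out, with a return between consecutive ones — at least 7 crossings.
The safety rule pushes this higher. Following every safe sequence of crossings, the most of the 7 that can be at the far shore as the ferry arrives there on crossings 7, 9 is 5, 6 respectively — never all 7.
So no plan with fewer than 11 crossings exists, and this one achieves 11:
1. Ferryman goes to the far shore with the cut-bot and the scan-bot.
2. Ferryman goes back to the near shore with the cut-bot.
3. Ferryman goes to the far shore with the cut-bot and the sort-bot.
4. Ferryman goes back to the near shore with the cut-bot.
5. Ferryman goes to the far shore with the cut-bot and the weld-bot.
6. Ferryman goes back to the near shore with the scan-bot.
7. Ferryman goes to the far shore with the drill-bot and the scan-bot.
8. Ferryman goes back to the near shore with the scan-bot.
9. Ferryman goes to the far shore with the lift-bot and the pack-bot.
10. Ferryman goes back to the near shore with the cut-bot.
11. Ferryman goes to the far shore with the cut-bot and the scan-bot.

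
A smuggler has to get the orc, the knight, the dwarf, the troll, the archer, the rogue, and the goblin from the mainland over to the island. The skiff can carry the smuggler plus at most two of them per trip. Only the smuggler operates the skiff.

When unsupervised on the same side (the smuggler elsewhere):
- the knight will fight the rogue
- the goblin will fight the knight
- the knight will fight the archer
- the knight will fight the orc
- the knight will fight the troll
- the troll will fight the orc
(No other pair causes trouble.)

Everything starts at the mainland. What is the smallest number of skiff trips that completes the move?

11

Counting alone: the smuggler can take at most 2 across per trip to the island, so moving all 7 needs at least 4 loaded trips out, with a return between consecutive ones — at least 7 crossings.
The safety rule pushes this higher. Following every safe sequence of crossings, the most of the 7 that can be at the island as the skiff arrives there on crossings 7, 9 is 5, 6 respectively — never all 7.
So no plan with fewer than 11 crossings exists, and this one achieves 11:
1. Smuggler goes to the island with the knight and the orc.
2. Smuggler goes back to the mainland with the orc.
3. Smuggler goes to the island with the dwarf and the orc.
4. Smuggler goes back to the mainland with the orc.
5. Smuggler goes to the island with the archer and the orc.
6. Smuggler goes back to the mainland with the knight.
7. Smuggler goes to the island with the knight and the rogue.
8. Smuggler goes back to the mainland with the knight.
9. Smuggler goes to the island with the goblin and the knight.
10. Smuggler goes back to the mainland with the knight.
11. Smuggler goes to the island with the knight and the troll.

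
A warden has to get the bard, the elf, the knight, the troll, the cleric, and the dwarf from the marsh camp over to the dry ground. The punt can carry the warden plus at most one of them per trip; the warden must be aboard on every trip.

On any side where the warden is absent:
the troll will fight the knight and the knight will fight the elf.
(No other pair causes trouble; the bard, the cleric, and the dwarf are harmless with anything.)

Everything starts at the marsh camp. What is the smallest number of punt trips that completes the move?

Counting alone: the warden can take at most 1 across per trip to the dry ground, so moving all 6 needs at least 6 loaded trips out, with a return between consecutive ones — at least 11 crossings.
The safety rule pushes this higher. Following every safe sequence of crossings, the most of the 6 that can be at the dry ground as the punt arrives there on crossing 11 is 5 — never all 6.
So no plan with fewer than 13 crossings exists, and this one achieves 13:
1. Warden goes to the dry ground with the knight.  [the marsh camp: the bard, the cleric, the dwarf, the elf, the troll | the dry ground: the knight]
2. Warden goes back to the marsh camp alone.  [the marsh camp: the bard, the cleric, the dwarf, the elf, the troll | the dry ground: the knight]
3. Warden goes to the dry ground with the bard.  [the marsh camp: the cleric, the dwarf, the elf, the troll | the dry ground: the bard, the knight]
4. Warden goes back to the marsh camp alone.  [the marsh camp: the cleric, the dwarf, the elf, the troll | the dry ground: the bard, the knight]
5. Warden goes to the dry ground with the elf.  [the marsh camp: the cleric, the dwarf, the troll | the dry ground: the bard, the elf, the knight]
6. Warden goes back to the marsh camp with the knight.  [the marsh camp: the cleric, the dwarf, the knight, the troll | the dry ground: the bard, the elf]
7. Warden goes to the dry ground with the troll.  [the marsh camp: the cleric, the dwarf, the knight | the dry ground: the bard, the elf, the troll]
8. Warden goes back to the marsh camp alone.  [the marsh camp: the cleric, the dwarf, the knight | the dry ground: the bard, the elf, the troll]
9. Warden goes to the dry ground with the cleric.  [the marsh camp: the dwarf, the knight | the dry ground: the bard, the cleric, the elf, the troll]
10. Warden goes back to the marsh camp alone.  [the marsh camp: the dwarf, the knight | the dry ground: the bard, the cleric, the elf, the troll]
11. Warden goes to the dry ground with the dwarf.  [the marsh camp: the knight | the dry ground: the bard, the cleric, the dwarf, the elf, the troll]
12. Warden goes back to the marsh camp alone.  [the marsh camp: the knight | the dry ground: the bard, the cleric, the dwarf, the elf, the troll]
13. Warden goes to the dry ground with the knight.  [the marsh camp: — | the dry ground: the bard, the cleric, the dwarf, the elf, the knight, the troll]

13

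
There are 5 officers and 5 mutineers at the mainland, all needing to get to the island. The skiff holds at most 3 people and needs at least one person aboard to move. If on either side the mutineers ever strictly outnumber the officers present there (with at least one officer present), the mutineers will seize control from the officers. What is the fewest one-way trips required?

Counting alone: each trip to the island takes at most 3 across and each return brings at least 1 back, so after t trips out (and t−1 returns) at most 3t − (t−1) of the 10 are across; that first reaches 10 at t = 5, so at least 9 crossings are needed.
The safety rule pushes this higher. Following every safe sequence of crossings, the most of the 10 that can be at the island as the skiff arrives there on crossing 9 is 9 — never all 10.
So no plan with fewer than 11 crossings exists, and this one achieves 11:
1. 2 mutineers → the island.  (the mainland: 5O 3M; the island: 0O 2M)
2. 1 mutineer ← the mainland.  (the mainland: 5O 4M; the island: 0O 1M)
3. 3 mutineers → the island.  (the mainland: 5O 1M; the island: 0O 4M)
4. 1 mutineer ← the mainland.  (the mainland: 5O 2M; the island: 0O 3M)
5. 3 officers → the island.  (the mainland: 2O 2M; the island: 3O 3M)
6. 1 officer and 1 mutineer ← the mainland.  (the mainland: 3O 3M; the island: 2O 2M)
7. 3 officers → the island.  (the mainland: 0O 3M; the island: 5O 2M)
8. 1 mutineer ← the mainland.  (the mainland: 0O 4M; the island: 5O 1M)
9. 2 mutineers → the island.  (the mainland: 0O 2M; the island: 5O 3M)
10. 1 mutineer ← the mainland.  (the mainland: 0O 3M; the island: 5O 2M)
11. 3 mutineers → the island.  (the mainland: 0O 0M; the island: 5O 5M)

11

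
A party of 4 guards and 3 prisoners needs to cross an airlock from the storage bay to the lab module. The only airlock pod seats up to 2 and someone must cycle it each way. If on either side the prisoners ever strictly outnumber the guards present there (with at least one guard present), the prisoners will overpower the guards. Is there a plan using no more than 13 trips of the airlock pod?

Yes

Yes — this plan uses 11 crossings (≤ 13):
1. 2 prisoners → the lab module.  (the storage bay: 4G 1P; the lab module: 0G 2P)
2. 1 prisoner ← the storage bay.  (the storage bay: 4G 2P; the lab module: 0G 1P)
3. 2 prisoners → the lab module.  (the storage bay: 4G 0P; the lab module: 0G 3P)
4. 1 prisoner ← the storage bay.  (the storage bay: 4G 1P; the lab module: 0G 2P)
5. 2 guards → the lab module.  (the storage bay: 2G 1P; the lab module: 2G 2P)
6. 1 prisoner ← the storage bay.  (the storage bay: 2G 2P; the lab module: 2G 1P)
7. 1 guard and 1 prisoner → the lab module.  (the storage bay: 1G 1P; the lab module: 3G 2P)
8. 1 guard ← the storage bay.  (the storage bay: 2G 1P; the lab module: 2G 2P)
9. 1 guard and 1 prisoner → the lab module.  (the storage bay: 1G 0P; the lab module: 3G 3P)
10. 1 prisoner ← the storage bay.  (the storage bay: 1G 1P; the lab module: 3G 2P)
11. 1 guard and 1 prisoner → the lab module.  (the storage bay: 0G 0P; the lab module: 4G 3P)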